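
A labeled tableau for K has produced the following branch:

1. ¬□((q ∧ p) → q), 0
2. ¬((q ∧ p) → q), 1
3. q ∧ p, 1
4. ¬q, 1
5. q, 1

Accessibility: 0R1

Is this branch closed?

Closed

Both q and ¬q appear at 1.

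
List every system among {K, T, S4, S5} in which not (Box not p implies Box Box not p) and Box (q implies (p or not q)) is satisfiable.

K, T

S4-tableau for the formula:
1. not (Box not p implies Box Box not p) and Box (q implies (p or not q)), w0
2. not (Box not p implies Box Box not p), w0   [and-rule on 1]
3. Box (q implies (p or not q)), w0   [and-rule on 1]
4. Box not p, w0   [neg-implies-rule on 2]
5. not Box Box not p, w0   [neg-implies-rule on 2]
6. q implies (p or not q), w0   [Box-rule on 3 via w0Rw0]
7. not p, w0   [Box-rule on 4 via w0Rw0]
8. p or not q, w0   [implies-rule on 6 (branches; this branch)]
9. not q, w0   [or-rule on 8 (branches; this branch)]
10. not Box not p, w1   [neg-Box-rule on 5: fresh world w1, w0Rw1]
11. q implies (p or not q), w1   [Box-rule on 3 via w0Rw1]
12. not p, w1   [Box-rule on 4 via w0Rw1]
13. p or not q, w1   [implies-rule on 11 (branches; this branch)]
14. not q, w1   [or-rule on 13 (branches; this branch)]
15. p, w2   [neg-Box-rule on 10: fresh world w2, w1Rw2]
16. q implies (p or not q), w2   [Box-rule on 3 via w0Rw2]
17. not p, w2   [Box-rule on 4 via w0Rw2]
Accessibility: w0Rw0, w0Rw1, w0Rw2, w1Rw1, w1Rw2, w2Rw2
Branch closes: p and not p both at w2.
Every branch closes (one shown): unsatisfiable in S4, hence also in S5 (every S5-frame is an S4-frame).
T-tableau for the formula:
1. not (Box not p implies Box Box not p) and Box (q implies (p or not q)), w0
2. not (Box not p implies Box Box not p), w0   [and-rule on 1]
3. Box (q implies (p or not q)), w0   [and-rule on 1]
4. Box not p, w0   [neg-implies-rule on 2]
5. not Box Box not p, w0   [neg-implies-rule on 2]
6. q implies (p or not q), w0   [Box-rule on 3 via w0Rw0]
7. not p, w0   [Box-rule on 4 via w0Rw0]
8. p or not q, w0   [implies-rule on 6 (branches; this branch)]
9. not q, w0   [or-rule on 8 (branches; this branch)]
10. not Box not p, w1   [neg-Box-rule on 5: fresh world w1, w0Rw1]
11. q implies (p or not q), w1   [Box-rule on 3 via w0Rw1]
12. not p, w1   [Box-rule on 4 via w0Rw1]
13. p or not q, w1   [implies-rule on 11 (branches; this branch)]
14. not q, w1   [or-rule on 13 (branches; this branch)]
15. p, w2   [neg-Box-rule on 10: fresh world w2, w1Rw2]
Accessibility: w0Rw0, w0Rw1, w1Rw1, w1Rw2, w2Rw2
Complete open branch: satisfiable in T, hence also in K (this T-model is also a K-model).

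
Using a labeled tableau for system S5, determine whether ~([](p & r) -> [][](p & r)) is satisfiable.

1. ~([](p & r) -> [][](p & r)), u
2. [](p & r), u   [~->-rule on 1]
3. ~[][](p & r), u   [~->-rule on 1]
4. p & r, u   [[]-rule on 2 via uRu]
5. p, u   [&-rule on 4]
6. r, u   [&-rule on 4]
7. ~[](p & r), v   [~[]-rule on 3: fresh world v, uRv]
8. p & r, v   [[]-rule on 2 via uRv]
9. p, v   [&-rule on 8]
10. r, v   [&-rule on 8]
11. ~(p & r), w   [~[]-rule on 7: fresh world w, vRw]
12. p & r, w   [[]-rule on 2 via uRw]
13. p, w   [&-rule on 12]
14. r, w   [&-rule on 12]
15. ~r, w   [~&-rule on 11 (branches; this branch)]
Accessibility: uRu, uRv, uRw, vRu, vRv, vRw, wRu, wRv, wRw
Branch closes: r and ~r both at w.
Every branch closes; the branch above is one of them.

Unsatisfiable (every branch closes)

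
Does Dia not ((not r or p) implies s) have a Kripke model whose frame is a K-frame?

Yes, satisfiable

1. Dia not ((not r or p) implies s), u
2. not ((not r or p) implies s), v   [Dia-rule on 1: fresh world v, uRv]
3. not r or p, v   [neg-implies-rule on 2]
4. not s, v   [neg-implies-rule on 2]
5. p, v   [or-rule on 3 (branches; this branch)]
Accessibility: uRv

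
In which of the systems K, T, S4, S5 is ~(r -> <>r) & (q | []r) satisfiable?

K-tableau for the formula:
1. ~(r -> <>r) & (q | []r), u
2. ~(r -> <>r), u
3. q | []r, u
4. r, u
5. ~<>r, u
6. []r, u
Complete open branch: satisfiable in K.
T-tableau for the formula:
1. ~(r -> <>r) & (q | []r), u
2. ~(r -> <>r), u
3. q | []r, u
4. r, u
5. ~<>r, u
6. ~r, u
Accessibility: uRu
Branch closes: r and ~r both at u.
Every branch closes (one shown): unsatisfiable in T, hence also in S4, S5 (every S4/S5-frame is a T-frame).

K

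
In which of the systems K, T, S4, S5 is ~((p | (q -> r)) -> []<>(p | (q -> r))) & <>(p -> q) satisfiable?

K, T, S4

S5-tableau for the formula:
1. ~((p | (q -> r)) -> []<>(p | (q -> r))) & <>(p -> q), 0
2. ~((p | (q -> r)) -> []<>(p | (q -> r))), 0
3. <>(p -> q), 0
4. p | (q -> r), 0
5. ~[]<>(p | (q -> r)), 0
6. q -> r, 0
7. r, 0
8. p -> q, 1
9. q, 1
10. ~<>(p | (q -> r)), 2
11. ~(p | (q -> r)), 0
12. ~p, 0
13. ~(q -> r), 0
14. q, 0
15. ~r, 0
Accessibility: 0R0, 0R1, 0R2, 1R0, 1R1, 1R2, 2R0, 2R1, 2R2
Branch closes: r and ~r both at 0.
Every branch closes (one shown): unsatisfiable in S5.
S4-tableau for the formula:
1. ~((p | (q -> r)) -> []<>(p | (q -> r))) & <>(p -> q), 0
2. ~((p | (q -> r)) -> []<>(p | (q -> r))), 0
3. <>(p -> q), 0
4. p | (q -> r), 0
5. ~[]<>(p | (q -> r)), 0
6. q -> r, 0
7. r, 0
8. p -> q, 1
9. q, 1
10. ~<>(p | (q -> r)), 2
11. ~(p | (q -> r)), 2
12. ~p, 2
13. ~(q -> r), 2
14. q, 2
15. ~r, 2
Accessibility: 0R0, 0R1, 0R2, 1R1, 2R2
Complete open branch: satisfiable in S4, hence also in K, T (this S4-model is also a K-model and a T-model).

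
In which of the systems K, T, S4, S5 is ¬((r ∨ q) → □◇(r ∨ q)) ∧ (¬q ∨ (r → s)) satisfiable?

K, T, S4

S4-tableau for the formula:
1. ¬((r ∨ q) → □◇(r ∨ q)) ∧ (¬q ∨ (r → s)), 0
2. ¬((r ∨ q) → □◇(r ∨ q)), 0
3. ¬q ∨ (r → s), 0
4. r ∨ q, 0
5. ¬□◇(r ∨ q), 0
6. r → s, 0
7. q, 0
8. s, 0
9. ¬◇(r ∨ q), 1
10. ¬(r ∨ q), 1
11. ¬r, 1
12. ¬q, 1
Accessibility: 0R0, 0R1, 1R1
Complete open branch: satisfiable in S4, hence also in K, T (this S4-model is also a K-model and a T-model).
S5-tableau for the formula:
1. ¬((r ∨ q) → □◇(r ∨ q)) ∧ (¬q ∨ (r → s)), 0
2. ¬((r ∨ q) → □◇(r ∨ q)), 0
3. ¬q ∨ (r → s), 0
4. r ∨ q, 0
5. ¬□◇(r ∨ q), 0
6. r → s, 0
7. q, 0
8. s, 0
9. ¬◇(r ∨ q), 1
10. ¬(r ∨ q), 0
11. ¬r, 0
12. ¬q, 0
Accessibility: 0R0, 0R1, 1R0, 1R1
Branch closes: q and ¬q both at 0.
Every branch closes (one shown): unsatisfiable in S5.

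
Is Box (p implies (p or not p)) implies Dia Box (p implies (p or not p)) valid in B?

Valid in B

Tableau for the negation not (Box (p implies (p or not p)) implies Dia Box (p implies (p or not p))):
1. not (Box (p implies (p or not p)) implies Dia Box (p implies (p or not p))), u
2. Box (p implies (p or not p)), u
3. not Dia Box (p implies (p or not p)), u
4. p implies (p or not p), u
5. not Box (p implies (p or not p)), u
6. p or not p, u
7. not p, u
8. not (p implies (p or not p)), v
9. p, v
10. not (p or not p), v
11. not p, v
Accessibility: uRu, uRv, vRu, vRv
Branch closes: p and not p both at v.
Every branch of the negation's tableau closes; the branch above is one of them.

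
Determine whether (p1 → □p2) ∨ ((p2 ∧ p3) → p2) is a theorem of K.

Tableau for the negation ¬((p1 → □p2) ∨ ((p2 ∧ p3) → p2)):
1. ¬((p1 → □p2) ∨ ((p2 ∧ p3) → p2)), 0
2. ¬(p1 → □p2), 0
3. ¬((p2 ∧ p3) → p2), 0
4. p1, 0
5. ¬□p2, 0
6. p2 ∧ p3, 0
7. ¬p2, 0
8. p2, 0
9. p3, 0
Branch closes: p2 and ¬p2 both at 0.
Every branch of the negation's tableau closes; the branch above is one of them.

Valid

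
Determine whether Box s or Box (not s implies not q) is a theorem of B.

No, not valid

Tableau for the negation not (Box s or Box (not s implies not q)):
1. not (Box s or Box (not s implies not q)), w0
2. not Box s, w0
3. not Box (not s implies not q), w0
4. not s, w1
5. not (not s implies not q), w2
6. not s, w2
7. q, w2
Accessibility: w0Rw0, w0Rw1, w0Rw2, w1Rw0, w1Rw1, w2Rw0, w2Rw2
The negation has an open branch (countermodel exists).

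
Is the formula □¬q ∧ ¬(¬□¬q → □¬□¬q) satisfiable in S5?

Unsatisfiable (every branch closes)

1. □¬q ∧ ¬(¬□¬q → □¬□¬q), 0
2. □¬q, 0
3. ¬(¬□¬q → □¬□¬q), 0
4. ¬□¬q, 0
5. ¬□¬□¬q, 0
6. ¬q, 0
7. q, 1
8. ¬q, 1
Accessibility: 0R0, 0R1, 1R0, 1R1
Branch closes: q and ¬q both at 1.
All branches of the tableau close; one closing branch shown above.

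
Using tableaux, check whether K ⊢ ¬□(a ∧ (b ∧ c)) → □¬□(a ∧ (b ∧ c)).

Tableau for the negation ¬(¬□(a ∧ (b ∧ c)) → □¬□(a ∧ (b ∧ c))):
1. ¬(¬□(a ∧ (b ∧ c)) → □¬□(a ∧ (b ∧ c))), u
2. ¬□(a ∧ (b ∧ c)), u   [¬→-rule on 1]
3. ¬□¬□(a ∧ (b ∧ c)), u   [¬→-rule on 1]
4. ¬(a ∧ (b ∧ c)), v   [¬□-rule on 2: fresh world v, uRv]
5. ¬(b ∧ c), v   [¬∧-rule on 4 (branches; this branch)]
6. ¬c, v   [¬∧-rule on 5 (branches; this branch)]
7. □(a ∧ (b ∧ c)), w   [¬□-rule on 3: fresh world w, uRw]
Accessibility: uRv, uRw
The negation has an open branch (countermodel exists).

Not valid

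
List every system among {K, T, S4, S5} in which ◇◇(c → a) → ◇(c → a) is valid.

S4-tableau for the negation ¬(◇◇(c → a) → ◇(c → a)):
1. ¬(◇◇(c → a) → ◇(c → a)), u
2. ◇◇(c → a), u
3. ¬◇(c → a), u
4. ¬(c → a), u
5. c, u
6. ¬a, u
7. ◇(c → a), v
8. ¬(c → a), v
9. c, v
10. ¬a, v
11. c → a, w
12. ¬(c → a), w
13. c, w
14. ¬a, w
15. a, w
Accessibility: uRu, uRv, uRw, vRv, vRw, wRw
Branch closes: a and ¬a both at w.
Every branch closes (one shown): valid in S4, hence also in S5 (every theorem of S4 is a theorem of S5).
T-tableau for the negation ¬(◇◇(c → a) → ◇(c → a)):
1. ¬(◇◇(c → a) → ◇(c → a)), u
2. ◇◇(c → a), u
3. ¬◇(c → a), u
4. ¬(c → a), u
5. c, u
6. ¬a, u
7. ◇(c → a), v
8. ¬(c → a), v
9. c, v
10. ¬a, v
11. c → a, w
12. a, w
Accessibility: uRu, uRv, vRv, vRw, wRw
Complete open branch: countermodel on a T-frame, so not valid in T, nor in K (the same frame is also a K-frame).

S4, S5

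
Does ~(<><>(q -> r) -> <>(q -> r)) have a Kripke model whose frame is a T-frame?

Satisfiable (open branch found)

1. ~(<><>(q -> r) -> <>(q -> r)), u
2. <><>(q -> r), u   [~->-rule on 1]
3. ~<>(q -> r), u   [~->-rule on 1]
4. ~(q -> r), u   [~<>-rule on 3 via uRu]
5. q, u   [~->-rule on 4]
6. ~r, u   [~->-rule on 4]
7. <>(q -> r), v   [<>-rule on 2: fresh world v, uRv]
8. ~(q -> r), v   [~<>-rule on 3 via uRv]
9. q, v   [~->-rule on 8]
10. ~r, v   [~->-rule on 8]
11. q -> r, w   [<>-rule on 7: fresh world w, vRw]
12. r, w   [->-rule on 11 (branches; this branch)]
Accessibility: uRu, uRv, vRv, vRw, wRw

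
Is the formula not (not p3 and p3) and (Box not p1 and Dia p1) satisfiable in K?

Unsatisfiable

1. not (not p3 and p3) and (Box not p1 and Dia p1), u
2. not (not p3 and p3), u
3. Box not p1 and Dia p1, u
4. Box not p1, u
5. Dia p1, u
6. not p3, u
7. p1, v
8. not p1, v
Accessibility: uRv
Branch closes: p1 and not p1 both at v.
All branches of the tableau close; one closing branch shown above.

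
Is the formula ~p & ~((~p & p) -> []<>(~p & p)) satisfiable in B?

No, unsatisfiable

1. ~p & ~((~p & p) -> []<>(~p & p)), 0
2. ~p, 0
3. ~((~p & p) -> []<>(~p & p)), 0
4. ~p & p, 0
5. ~[]<>(~p & p), 0
6. p, 0
Accessibility: 0R0
Branch closes: p and ~p both at 0.
All branches of the tableau close; one closing branch shown above.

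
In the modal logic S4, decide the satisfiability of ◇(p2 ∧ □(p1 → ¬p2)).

Satisfiable

1. ◇(p2 ∧ □(p1 → ¬p2)), w0
2. p2 ∧ □(p1 → ¬p2), w1   [◇-rule on 1: fresh world w1, w0Rw1]
3. p2, w1   [∧-rule on 2]
4. □(p1 → ¬p2), w1   [∧-rule on 2]
5. p1 → ¬p2, w1   [□-rule on 4 via w1Rw1]
6. ¬p1, w1   [→-rule on 5 (branches; this branch)]
Accessibility: w0Rw0, w0Rw1, w1Rw1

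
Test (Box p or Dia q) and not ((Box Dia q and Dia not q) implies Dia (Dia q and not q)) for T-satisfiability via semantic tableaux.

No, unsatisfiable

1. (Box p or Dia q) and not ((Box Dia q and Dia not q) implies Dia (Dia q and not q)), 0
2. Box p or Dia q, 0
3. not ((Box Dia q and Dia not q) implies Dia (Dia q and not q)), 0
4. Box Dia q and Dia not q, 0
5. not Dia (Dia q and not q), 0
6. Box Dia q, 0
7. Dia not q, 0
8. not (Dia q and not q), 0
9. Dia q, 0
10. Box p, 0
11. p, 0
12. q, 0
13. not q, 1
14. not (Dia q and not q), 1
15. Dia q, 1
16. p, 1
17. not Dia q, 1
18. q, 2
19. not (Dia q and not q), 2
20. Dia q, 2
21. p, 2
22. q, 3
23. not q, 3
Accessibility: 0R0, 0R1, 0R2, 1R1, 1R3, 2R2, 3R3
Branch closes: q and not q both at 3.
(One branch shown.) All branches close.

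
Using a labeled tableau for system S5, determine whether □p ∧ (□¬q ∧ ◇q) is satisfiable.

Unsatisfiable (every branch closes)

1. □p ∧ (□¬q ∧ ◇q), w0
2. □p, w0
3. □¬q ∧ ◇q, w0
4. □¬q, w0
5. ◇q, w0
6. p, w0
7. ¬q, w0
8. q, w1
9. p, w1
10. ¬q, w1
Accessibility: w0Rw0, w0Rw1, w1Rw0, w1Rw1
Branch closes: q and ¬q both at w1.
All branches of the tableau close; one closing branch shown above.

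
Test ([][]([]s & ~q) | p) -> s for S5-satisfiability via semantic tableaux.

1. ([][]([]s & ~q) | p) -> s, w0
2. s, w0
Accessibility: w0Rw0

Satisfiable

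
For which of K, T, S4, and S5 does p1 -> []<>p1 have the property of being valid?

S5

S5-tableau for the negation ~(p1 -> []<>p1):
1. ~(p1 -> []<>p1), u
2. p1, u
3. ~[]<>p1, u
4. ~<>p1, v
5. ~p1, u
Accessibility: uRu, uRv, vRu, vRv
Branch closes: p1 and ~p1 both at u.
Every branch closes (one shown): valid in S5.
S4-tableau for the negation ~(p1 -> []<>p1):
1. ~(p1 -> []<>p1), u
2. p1, u
3. ~[]<>p1, u
4. ~<>p1, v
5. ~p1, v
Accessibility: uRu, uRv, vRv
Complete open branch: countermodel on an S4-frame, so not valid in S4, nor in K, T (the same frame is also a K-frame and a T-frame).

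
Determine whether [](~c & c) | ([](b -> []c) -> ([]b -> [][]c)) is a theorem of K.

Yes, valid

Tableau for the negation ~([](~c & c) | ([](b -> []c) -> ([]b -> [][]c))):
1. ~([](~c & c) | ([](b -> []c) -> ([]b -> [][]c))), w0
2. ~[](~c & c), w0   [~|-rule on 1]
3. ~([](b -> []c) -> ([]b -> [][]c)), w0   [~|-rule on 1]
4. [](b -> []c), w0   [~->-rule on 3]
5. ~([]b -> [][]c), w0   [~->-rule on 3]
6. []b, w0   [~->-rule on 5]
7. ~[][]c, w0   [~->-rule on 5]
8. ~(~c & c), w1   [~[]-rule on 2: fresh world w1, w0Rw1]
9. b -> []c, w1   [[]-rule on 4 via w0Rw1]
10. b, w1   [[]-rule on 6 via w0Rw1]
11. ~c, w1   [~&-rule on 8 (branches; this branch)]
12. []c, w1   [->-rule on 9 (branches; this branch)]
13. ~[]c, w2   [~[]-rule on 7: fresh world w2, w0Rw2]
14. b -> []c, w2   [[]-rule on 4 via w0Rw2]
15. b, w2   [[]-rule on 6 via w0Rw2]
16. []c, w2   [->-rule on 14 (branches; this branch)]
17. ~c, w3   [~[]-rule on 13: fresh world w3, w2Rw3]
18. c, w3   [[]-rule on 16 via w2Rw3]
Accessibility: w0Rw1, w0Rw2, w2Rw3
Branch closes: c and ~c both at w3.
All branches of the negation close; one closing branch shown above.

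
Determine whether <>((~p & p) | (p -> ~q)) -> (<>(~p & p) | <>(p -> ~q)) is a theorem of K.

Tableau for the negation ~(<>((~p & p) | (p -> ~q)) -> (<>(~p & p) | <>(p -> ~q))):
1. ~(<>((~p & p) | (p -> ~q)) -> (<>(~p & p) | <>(p -> ~q))), w0
2. <>((~p & p) | (p -> ~q)), w0
3. ~(<>(~p & p) | <>(p -> ~q)), w0
4. ~<>(~p & p), w0
5. ~<>(p -> ~q), w0
6. (~p & p) | (p -> ~q), w1
7. ~(~p & p), w1
8. ~(p -> ~q), w1
9. p, w1
10. q, w1
11. p -> ~q, w1
12. ~q, w1
Accessibility: w0Rw1
Branch closes: q and ~q both at w1.
All branches of the negation close; one closing branch shown above.

Yes, valid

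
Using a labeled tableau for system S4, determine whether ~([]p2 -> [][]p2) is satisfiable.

No, unsatisfiable

1. ~([]p2 -> [][]p2), u
2. []p2, u
3. ~[][]p2, u
4. p2, u
5. ~[]p2, v
6. p2, v
7. ~p2, w
8. p2, w
Accessibility: uRu, uRv, uRw, vRv, vRw, wRw
Branch closes: p2 and ~p2 both at w.
All branches of the tableau close; one closing branch shown above.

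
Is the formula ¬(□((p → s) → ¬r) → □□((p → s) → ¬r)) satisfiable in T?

1. ¬(□((p → s) → ¬r) → □□((p → s) → ¬r)), 0
2. □((p → s) → ¬r), 0   [¬→-rule on 1]
3. ¬□□((p → s) → ¬r), 0   [¬→-rule on 1]
4. (p → s) → ¬r, 0   [□-rule on 2 via 0R0]
5. ¬r, 0   [→-rule on 4 (branches; this branch)]
6. ¬□((p → s) → ¬r), 1   [¬□-rule on 3: fresh world 1, 0R1]
7. (p → s) → ¬r, 1   [□-rule on 2 via 0R1]
8. ¬r, 1   [→-rule on 7 (branches; this branch)]
9. ¬((p → s) → ¬r), 2   [¬□-rule on 6: fresh world 2, 1R2]
10. p → s, 2   [¬→-rule on 9]
11. r, 2   [¬→-rule on 9]
12. s, 2   [→-rule on 10 (branches; this branch)]
Accessibility: 0R0, 0R1, 1R1, 1R2, 2R2

Satisfiable (open branch found)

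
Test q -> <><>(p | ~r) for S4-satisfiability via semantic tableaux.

Satisfiable

1. q -> <><>(p | ~r), u
2. <><>(p | ~r), u
3. <>(p | ~r), v
4. p | ~r, w
5. ~r, w
Accessibility: uRu, uRv, uRw, vRv, vRw, wRw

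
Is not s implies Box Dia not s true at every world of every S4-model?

Invalid (countermodel exists)

Tableau for the negation not (not s implies Box Dia not s):
1. not (not s implies Box Dia not s), w0
2. not s, w0   [neg-implies-rule on 1]
3. not Box Dia not s, w0   [neg-implies-rule on 1]
4. not Dia not s, w1   [neg-Box-rule on 3: fresh world w1, w0Rw1]
5. s, w1   [neg-Dia-rule on 4 via w1Rw1]
Accessibility: w0Rw0, w0Rw1, w1Rw1
The negation has an open branch (countermodel exists).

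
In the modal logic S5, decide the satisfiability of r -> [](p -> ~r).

1. r -> [](p -> ~r), w0
2. [](p -> ~r), w0
3. p -> ~r, w0
4. ~r, w0
Accessibility: w0Rw0

Satisfiable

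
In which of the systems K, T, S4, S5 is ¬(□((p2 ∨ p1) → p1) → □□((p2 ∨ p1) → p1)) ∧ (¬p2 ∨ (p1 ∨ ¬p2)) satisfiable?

K, T

T-tableau for the formula:
1. ¬(□((p2 ∨ p1) → p1) → □□((p2 ∨ p1) → p1)) ∧ (¬p2 ∨ (p1 ∨ ¬p2)), 0
2. ¬(□((p2 ∨ p1) → p1) → □□((p2 ∨ p1) → p1)), 0
3. ¬p2 ∨ (p1 ∨ ¬p2), 0
4. □((p2 ∨ p1) → p1), 0
5. ¬□□((p2 ∨ p1) → p1), 0
6. (p2 ∨ p1) → p1, 0
7. p1 ∨ ¬p2, 0
8. p1, 0
9. ¬p2, 0
10. ¬□((p2 ∨ p1) → p1), 1
11. (p2 ∨ p1) → p1, 1
12. p1, 1
13. ¬((p2 ∨ p1) → p1), 2
14. p2 ∨ p1, 2
15. ¬p1, 2
16. p2, 2
Accessibility: 0R0, 0R1, 1R1, 1R2, 2R2
Complete open branch: satisfiable in T, hence also in K (this T-model is also a K-model).
S4-tableau for the formula:
1. ¬(□((p2 ∨ p1) → p1) → □□((p2 ∨ p1) → p1)) ∧ (¬p2 ∨ (p1 ∨ ¬p2)), 0
2. ¬(□((p2 ∨ p1) → p1) → □□((p2 ∨ p1) → p1)), 0
3. ¬p2 ∨ (p1 ∨ ¬p2), 0
4. □((p2 ∨ p1) → p1), 0
5. ¬□□((p2 ∨ p1) → p1), 0
6. (p2 ∨ p1) → p1, 0
7. p1 ∨ ¬p2, 0
8. ¬(p2 ∨ p1), 0
9. ¬p2, 0
10. ¬p1, 0
11. ¬□((p2 ∨ p1) → p1), 1
12. (p2 ∨ p1) → p1, 1
13. ¬(p2 ∨ p1), 1
14. ¬p2, 1
15. ¬p1, 1
16. ¬((p2 ∨ p1) → p1), 2
17. p2 ∨ p1, 2
18. ¬p1, 2
19. (p2 ∨ p1) → p1, 2
20. p2, 2
21. ¬(p2 ∨ p1), 2
22. ¬p2, 2
Accessibility: 0R0, 0R1, 0R2, 1R1, 1R2, 2R2
Branch closes: p2 and ¬p2 both at 2.
Every branch closes (one shown): unsatisfiable in S4, hence also in S5 (every S5-frame is an S4-frame).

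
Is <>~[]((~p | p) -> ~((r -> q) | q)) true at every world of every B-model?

Tableau for the negation ~<>~[]((~p | p) -> ~((r -> q) | q)):
1. ~<>~[]((~p | p) -> ~((r -> q) | q)), w0
2. []((~p | p) -> ~((r -> q) | q)), w0
3. (~p | p) -> ~((r -> q) | q), w0
4. ~((r -> q) | q), w0
5. ~(r -> q), w0
6. ~q, w0
7. r, w0
Accessibility: w0Rw0
The negation has an open branch (countermodel exists).

Not valid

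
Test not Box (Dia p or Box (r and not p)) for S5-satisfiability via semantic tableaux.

1. not Box (Dia p or Box (r and not p)), w0
2. not (Dia p or Box (r and not p)), w1
3. not Dia p, w1
4. not Box (r and not p), w1
5. not p, w0
6. not p, w1
7. not (r and not p), w2
8. not p, w2
9. not r, w2
Accessibility: w0Rw0, w0Rw1, w0Rw2, w1Rw0, w1Rw1, w1Rw2, w2Rw0, w2Rw1, w2Rw2

Yes, satisfiable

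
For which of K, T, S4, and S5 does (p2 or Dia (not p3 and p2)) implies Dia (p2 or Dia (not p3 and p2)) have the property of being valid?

T, S4, S5

T-tableau for the negation not ((p2 or Dia (not p3 and p2)) implies Dia (p2 or Dia (not p3 and p2))):
1. not ((p2 or Dia (not p3 and p2)) implies Dia (p2 or Dia (not p3 and p2))), u
2. p2 or Dia (not p3 and p2), u
3. not Dia (p2 or Dia (not p3 and p2)), u
4. not (p2 or Dia (not p3 and p2)), u
5. not p2, u
6. not Dia (not p3 and p2), u
7. not (not p3 and p2), u
8. Dia (not p3 and p2), u
9. not p3 and p2, v
10. not p3, v
11. p2, v
12. not (p2 or Dia (not p3 and p2)), v
13. not p2, v
14. not Dia (not p3 and p2), v
Accessibility: uRu, uRv, vRv
Branch closes: p2 and not p2 both at v.
Every branch closes (one shown): valid in T, hence also in S4, S5 (every theorem of T is a theorem of S4 and S5).
K-tableau for the negation not ((p2 or Dia (not p3 and p2)) implies Dia (p2 or Dia (not p3 and p2))):
1. not ((p2 or Dia (not p3 and p2)) implies Dia (p2 or Dia (not p3 and p2))), u
2. p2 or Dia (not p3 and p2), u
3. not Dia (p2 or Dia (not p3 and p2)), u
4. p2, u
Complete open branch: countermodel on a K-frame, so not valid in K.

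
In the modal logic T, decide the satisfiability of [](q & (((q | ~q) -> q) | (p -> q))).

1. [](q & (((q | ~q) -> q) | (p -> q))), w0
2. q & (((q | ~q) -> q) | (p -> q)), w0
3. q, w0
4. ((q | ~q) -> q) | (p -> q), w0
5. p -> q, w0
Accessibility: w0Rw0

Satisfiable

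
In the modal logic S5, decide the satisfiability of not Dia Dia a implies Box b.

1. not Dia Dia a implies Box b, 0
2. Box b, 0
3. b, 0
Accessibility: 0R0

Satisfiable (open branch found)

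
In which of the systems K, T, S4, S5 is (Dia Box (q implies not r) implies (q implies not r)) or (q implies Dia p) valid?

S5-tableau for the negation not ((Dia Box (q implies not r) implies (q implies not r)) or (q implies Dia p)):
1. not ((Dia Box (q implies not r) implies (q implies not r)) or (q implies Dia p)), w0
2. not (Dia Box (q implies not r) implies (q implies not r)), w0   [neg-or-rule on 1]
3. not (q implies Dia p), w0   [neg-or-rule on 1]
4. Dia Box (q implies not r), w0   [neg-implies-rule on 2]
5. not (q implies not r), w0   [neg-implies-rule on 2]
6. q, w0   [neg-implies-rule on 3]
7. not Dia p, w0   [neg-implies-rule on 3]
8. r, w0   [neg-implies-rule on 5]
9. not p, w0   [neg-Dia-rule on 7 via w0Rw0]
10. Box (q implies not r), w1   [Dia-rule on 4: fresh world w1, w0Rw1]
11. not p, w1   [neg-Dia-rule on 7 via w0Rw1]
12. q implies not r, w0   [Box-rule on 10 via w1Rw0]
13. q implies not r, w1   [Box-rule on 10 via w1Rw1]
14. not r, w0   [implies-rule on 12 (branches; this branch)]
Accessibility: w0Rw0, w0Rw1, w1Rw0, w1Rw1
Branch closes: r and not r both at w0.
Every branch closes (one shown): valid in S5.
S4-tableau for the negation not ((Dia Box (q implies not r) implies (q implies not r)) or (q implies Dia p)):
1. not ((Dia Box (q implies not r) implies (q implies not r)) or (q implies Dia p)), w0
2. not (Dia Box (q implies not r) implies (q implies not r)), w0   [neg-or-rule on 1]
3. not (q implies Dia p), w0   [neg-or-rule on 1]
4. Dia Box (q implies not r), w0   [neg-implies-rule on 2]
5. not (q implies not r), w0   [neg-implies-rule on 2]
6. q, w0   [neg-implies-rule on 3]
7. not Dia p, w0   [neg-implies-rule on 3]
8. r, w0   [neg-implies-rule on 5]
9. not p, w0   [neg-Dia-rule on 7 via w0Rw0]
10. Box (q implies not r), w1   [Dia-rule on 4: fresh world w1, w0Rw1]
11. not p, w1   [neg-Dia-rule on 7 via w0Rw1]
12. q implies not r, w1   [Box-rule on 10 via w1Rw1]
13. not r, w1   [implies-rule on 12 (branches; this branch)]
Accessibility: w0Rw0, w0Rw1, w1Rw1
Complete open branch: countermodel on an S4-frame, so not valid in S4, nor in K, T (the same frame is also a K-frame and a T-frame).

S5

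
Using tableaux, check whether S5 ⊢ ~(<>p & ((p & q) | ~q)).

No, not valid

Tableau for the negation <>p & ((p & q) | ~q):
1. <>p & ((p & q) | ~q), u
2. <>p, u
3. (p & q) | ~q, u
4. ~q, u
5. p, v
Accessibility: uRu, uRv, vRu, vRv
The negation has an open branch (countermodel exists).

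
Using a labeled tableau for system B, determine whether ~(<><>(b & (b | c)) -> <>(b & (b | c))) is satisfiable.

Yes, satisfiable

1. ~(<><>(b & (b | c)) -> <>(b & (b | c))), u
2. <><>(b & (b | c)), u
3. ~<>(b & (b | c)), u
4. ~(b & (b | c)), u
5. ~(b | c), u
6. ~b, u
7. ~c, u
8. <>(b & (b | c)), v
9. ~(b & (b | c)), v
10. ~(b | c), v
11. ~b, v
12. ~c, v
13. b & (b | c), w
14. b, w
15. b | c, w
16. c, w
Accessibility: uRu, uRv, vRu, vRv, vRw, wRv, wRw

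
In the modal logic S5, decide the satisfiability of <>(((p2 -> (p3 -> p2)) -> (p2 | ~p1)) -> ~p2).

Satisfiable

1. <>(((p2 -> (p3 -> p2)) -> (p2 | ~p1)) -> ~p2), w0
2. ((p2 -> (p3 -> p2)) -> (p2 | ~p1)) -> ~p2, w1
3. ~p2, w1
Accessibility: w0Rw0, w0Rw1, w1Rw0, w1Rw1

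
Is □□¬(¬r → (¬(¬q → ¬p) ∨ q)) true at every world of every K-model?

Invalid (countermodel exists)

Tableau for the negation ¬□□¬(¬r → (¬(¬q → ¬p) ∨ q)):
1. ¬□□¬(¬r → (¬(¬q → ¬p) ∨ q)), u
2. ¬□¬(¬r → (¬(¬q → ¬p) ∨ q)), v   [¬□-rule on 1: fresh world v, uRv]
3. ¬r → (¬(¬q → ¬p) ∨ q), w   [¬□-rule on 2: fresh world w, vRw]
4. ¬(¬q → ¬p) ∨ q, w   [→-rule on 3 (branches; this branch)]
5. q, w   [∨-rule on 4 (branches; this branch)]
Accessibility: uRv, vRw
The negation has an open branch (countermodel exists).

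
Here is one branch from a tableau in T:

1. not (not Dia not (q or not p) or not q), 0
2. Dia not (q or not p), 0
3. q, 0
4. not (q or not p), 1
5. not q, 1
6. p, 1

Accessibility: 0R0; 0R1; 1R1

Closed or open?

There is no literal clash: for every atom and world, at most one sign appears.

Open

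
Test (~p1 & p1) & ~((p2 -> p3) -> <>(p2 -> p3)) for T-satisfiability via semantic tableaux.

Unsatisfiable

1. (~p1 & p1) & ~((p2 -> p3) -> <>(p2 -> p3)), 0
2. ~p1 & p1, 0
3. ~((p2 -> p3) -> <>(p2 -> p3)), 0
4. ~p1, 0
5. p1, 0
Accessibility: 0R0
Branch closes: p1 and ~p1 both at 0.
(One branch shown.) All branches close.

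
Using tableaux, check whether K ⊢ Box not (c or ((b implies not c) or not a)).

Tableau for the negation not Box not (c or ((b implies not c) or not a)):
1. not Box not (c or ((b implies not c) or not a)), w0
2. c or ((b implies not c) or not a), w1
3. (b implies not c) or not a, w1
4. not a, w1
Accessibility: w0Rw1
The negation has an open branch (countermodel exists).

No, not valid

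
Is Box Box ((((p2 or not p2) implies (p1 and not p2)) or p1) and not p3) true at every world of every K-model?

Invalid (countermodel exists)

Tableau for the negation not Box Box ((((p2 or not p2) implies (p1 and not p2)) or p1) and not p3):
1. not Box Box ((((p2 or not p2) implies (p1 and not p2)) or p1) and not p3), 0
2. not Box ((((p2 or not p2) implies (p1 and not p2)) or p1) and not p3), 1   [neg-Box-rule on 1: fresh world 1, 0R1]
3. not ((((p2 or not p2) implies (p1 and not p2)) or p1) and not p3), 2   [neg-Box-rule on 2: fresh world 2, 1R2]
4. p3, 2   [neg-and-rule on 3 (branches; this branch)]
Accessibility: 0R1, 1R2
The negation has an open branch (countermodel exists).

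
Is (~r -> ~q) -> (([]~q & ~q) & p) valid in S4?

Not valid

Tableau for the negation ~((~r -> ~q) -> (([]~q & ~q) & p)):
1. ~((~r -> ~q) -> (([]~q & ~q) & p)), u
2. ~r -> ~q, u
3. ~(([]~q & ~q) & p), u
4. ~q, u
5. ~p, u
Accessibility: uRu
The negation has an open branch (countermodel exists).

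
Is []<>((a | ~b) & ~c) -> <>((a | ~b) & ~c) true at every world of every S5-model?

Tableau for the negation ~([]<>((a | ~b) & ~c) -> <>((a | ~b) & ~c)):
1. ~([]<>((a | ~b) & ~c) -> <>((a | ~b) & ~c)), u
2. []<>((a | ~b) & ~c), u
3. ~<>((a | ~b) & ~c), u
4. <>((a | ~b) & ~c), u
5. ~((a | ~b) & ~c), u
6. ~(a | ~b), u
7. ~a, u
8. b, u
9. (a | ~b) & ~c, v
10. a | ~b, v
11. ~c, v
12. <>((a | ~b) & ~c), v
13. ~((a | ~b) & ~c), v
14. ~b, v
15. ~(a | ~b), v
16. ~a, v
17. b, v
Accessibility: uRu, uRv, vRu, vRv
Branch closes: b and ~b both at v.
All branches of the negation close; one closing branch shown above.

Valid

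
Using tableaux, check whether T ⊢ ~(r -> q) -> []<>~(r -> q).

Not valid

Tableau for the negation ~(~(r -> q) -> []<>~(r -> q)):
1. ~(~(r -> q) -> []<>~(r -> q)), u
2. ~(r -> q), u
3. ~[]<>~(r -> q), u
4. r, u
5. ~q, u
6. ~<>~(r -> q), v
7. r -> q, v
8. q, v
Accessibility: uRu, uRv, vRv
The negation has an open branch (countermodel exists).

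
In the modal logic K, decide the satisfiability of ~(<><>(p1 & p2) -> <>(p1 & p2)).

Satisfiable (open branch found)

1. ~(<><>(p1 & p2) -> <>(p1 & p2)), u
2. <><>(p1 & p2), u
3. ~<>(p1 & p2), u
4. <>(p1 & p2), v
5. ~(p1 & p2), v
6. ~p2, v
7. p1 & p2, w
8. p1, w
9. p2, w
Accessibility: uRv, vRw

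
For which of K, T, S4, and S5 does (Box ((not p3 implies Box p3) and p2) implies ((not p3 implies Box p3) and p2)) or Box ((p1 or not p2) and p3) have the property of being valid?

T-tableau for the negation not ((Box ((not p3 implies Box p3) and p2) implies ((not p3 implies Box p3) and p2)) or Box ((p1 or not p2) and p3)):
1. not ((Box ((not p3 implies Box p3) and p2) implies ((not p3 implies Box p3) and p2)) or Box ((p1 or not p2) and p3)), w0
2. not (Box ((not p3 implies Box p3) and p2) implies ((not p3 implies Box p3) and p2)), w0
3. not Box ((p1 or not p2) and p3), w0
4. Box ((not p3 implies Box p3) and p2), w0
5. not ((not p3 implies Box p3) and p2), w0
6. (not p3 implies Box p3) and p2, w0
7. not p3 implies Box p3, w0
8. p2, w0
9. not (not p3 implies Box p3), w0
10. not p3, w0
11. not Box p3, w0
12. Box p3, w0
13. p3, w0
Accessibility: w0Rw0
Branch closes: p3 and not p3 both at w0.
Every branch closes (one shown): valid in T, hence also in S4, S5 (every theorem of T is a theorem of S4 and S5).
K-tableau for the negation not ((Box ((not p3 implies Box p3) and p2) implies ((not p3 implies Box p3) and p2)) or Box ((p1 or not p2) and p3)):
1. not ((Box ((not p3 implies Box p3) and p2) implies ((not p3 implies Box p3) and p2)) or Box ((p1 or not p2) and p3)), w0
2. not (Box ((not p3 implies Box p3) and p2) implies ((not p3 implies Box p3) and p2)), w0
3. not Box ((p1 or not p2) and p3), w0
4. Box ((not p3 implies Box p3) and p2), w0
5. not ((not p3 implies Box p3) and p2), w0
6. not p2, w0
7. not ((p1 or not p2) and p3), w1
8. (not p3 implies Box p3) and p2, w1
9. not p3 implies Box p3, w1
10. p2, w1
11. not p3, w1
12. Box p3, w1
Accessibility: w0Rw1
Complete open branch: countermodel on a K-frame, so not valid in K.

T, S4, S5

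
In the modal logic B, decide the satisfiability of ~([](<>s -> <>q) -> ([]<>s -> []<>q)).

Unsatisfiable

1. ~([](<>s -> <>q) -> ([]<>s -> []<>q)), w0
2. [](<>s -> <>q), w0
3. ~([]<>s -> []<>q), w0
4. []<>s, w0
5. ~[]<>q, w0
6. <>s -> <>q, w0
7. <>s, w0
8. <>q, w0
9. ~<>q, w1
10. <>s -> <>q, w1
11. <>s, w1
12. ~q, w0
13. ~q, w1
14. <>q, w1
15. s, w2
16. <>s -> <>q, w2
17. <>s, w2
18. <>q, w2
19. q, w3
20. <>s -> <>q, w3
21. <>s, w3
22. ~<>s, w3
23. ~s, w0
24. ~s, w3
25. s, w4
26. ~q, w4
27. q, w5
28. ~q, w5
Accessibility: w0Rw0, w0Rw1, w0Rw2, w0Rw3, w1Rw0, w1Rw1, w1Rw4, w1Rw5, w2Rw0, w2Rw2, w3Rw0, w3Rw3, w4Rw1, w4Rw4, w5Rw1, w5Rw5
Branch closes: q and ~q both at w5.
(One branch shown.) All branches close.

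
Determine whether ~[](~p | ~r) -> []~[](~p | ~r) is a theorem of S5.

Valid

Tableau for the negation ~(~[](~p | ~r) -> []~[](~p | ~r)):
1. ~(~[](~p | ~r) -> []~[](~p | ~r)), 0
2. ~[](~p | ~r), 0   [~->-rule on 1]
3. ~[]~[](~p | ~r), 0   [~->-rule on 1]
4. ~(~p | ~r), 1   [~[]-rule on 2: fresh world 1, 0R1]
5. p, 1   [~|-rule on 4]
6. r, 1   [~|-rule on 4]
7. [](~p | ~r), 2   [~[]-rule on 3: fresh world 2, 0R2]
8. ~p | ~r, 0   [[]-rule on 7 via 2R0]
9. ~p | ~r, 1   [[]-rule on 7 via 2R1]
10. ~p | ~r, 2   [[]-rule on 7 via 2R2]
11. ~r, 0   [|-rule on 8 (branches; this branch)]
12. ~r, 1   [|-rule on 9 (branches; this branch)]
Accessibility: 0R0, 0R1, 0R2, 1R0, 1R1, 1R2, 2R0, 2R1, 2R2
Branch closes: r and ~r both at 1.
All branches of the negation close; one closing branch shown above.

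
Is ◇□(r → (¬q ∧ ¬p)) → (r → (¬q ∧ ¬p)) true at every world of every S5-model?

Tableau for the negation ¬(◇□(r → (¬q ∧ ¬p)) → (r → (¬q ∧ ¬p))):
1. ¬(◇□(r → (¬q ∧ ¬p)) → (r → (¬q ∧ ¬p))), u
2. ◇□(r → (¬q ∧ ¬p)), u   [¬→-rule on 1]
3. ¬(r → (¬q ∧ ¬p)), u   [¬→-rule on 1]
4. r, u   [¬→-rule on 3]
5. ¬(¬q ∧ ¬p), u   [¬→-rule on 3]
6. p, u   [¬∧-rule on 5 (branches; this branch)]
7. □(r → (¬q ∧ ¬p)), v   [◇-rule on 2: fresh world v, uRv]
8. r → (¬q ∧ ¬p), u   [□-rule on 7 via vRu]
9. r → (¬q ∧ ¬p), v   [□-rule on 7 via vRv]
10. ¬q ∧ ¬p, u   [→-rule on 8 (branches; this branch)]
11. ¬q, u   [∧-rule on 10]
12. ¬p, u   [∧-rule on 10]
Accessibility: uRu, uRv, vRu, vRv
Branch closes: p and ¬p both at u.
All branches of the negation close; one closing branch shown above.

Yes, valid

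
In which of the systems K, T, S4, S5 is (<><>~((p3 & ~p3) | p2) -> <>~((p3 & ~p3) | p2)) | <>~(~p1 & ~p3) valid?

S4, S5

S4-tableau for the negation ~((<><>~((p3 & ~p3) | p2) -> <>~((p3 & ~p3) | p2)) | <>~(~p1 & ~p3)):
1. ~((<><>~((p3 & ~p3) | p2) -> <>~((p3 & ~p3) | p2)) | <>~(~p1 & ~p3)), 0
2. ~(<><>~((p3 & ~p3) | p2) -> <>~((p3 & ~p3) | p2)), 0   [~|-rule on 1]
3. ~<>~(~p1 & ~p3), 0   [~|-rule on 1]
4. <><>~((p3 & ~p3) | p2), 0   [~->-rule on 2]
5. ~<>~((p3 & ~p3) | p2), 0   [~->-rule on 2]
6. ~p1 & ~p3, 0   [~<>-rule on 3 via 0R0]
7. ~p1, 0   [&-rule on 6]
8. ~p3, 0   [&-rule on 6]
9. (p3 & ~p3) | p2, 0   [~<>-rule on 5 via 0R0]
10. p2, 0   [|-rule on 9 (branches; this branch)]
11. <>~((p3 & ~p3) | p2), 1   [<>-rule on 4: fresh world 1, 0R1]
12. ~p1 & ~p3, 1   [~<>-rule on 3 via 0R1]
13. ~p1, 1   [&-rule on 12]
14. ~p3, 1   [&-rule on 12]
15. (p3 & ~p3) | p2, 1   [~<>-rule on 5 via 0R1]
16. p2, 1   [|-rule on 15 (branches; this branch)]
17. ~((p3 & ~p3) | p2), 2   [<>-rule on 11: fresh world 2, 1R2]
18. ~(p3 & ~p3), 2   [~|-rule on 17]
19. ~p2, 2   [~|-rule on 17]
20. ~p1 & ~p3, 2   [~<>-rule on 3 via 0R2]
21. ~p1, 2   [&-rule on 20]
22. ~p3, 2   [&-rule on 20]
23. (p3 & ~p3) | p2, 2   [~<>-rule on 5 via 0R2]
24. p3 & ~p3, 2   [|-rule on 23 (branches; this branch)]
25. p3, 2   [&-rule on 24]
Accessibility: 0R0, 0R1, 0R2, 1R1, 1R2, 2R2
Branch closes: p3 and ~p3 both at 2.
Every branch closes (one shown): valid in S4, hence also in S5 (every theorem of S4 is a theorem of S5).
T-tableau for the negation ~((<><>~((p3 & ~p3) | p2) -> <>~((p3 & ~p3) | p2)) | <>~(~p1 & ~p3)):
1. ~((<><>~((p3 & ~p3) | p2) -> <>~((p3 & ~p3) | p2)) | <>~(~p1 & ~p3)), 0
2. ~(<><>~((p3 & ~p3) | p2) -> <>~((p3 & ~p3) | p2)), 0   [~|-rule on 1]
3. ~<>~(~p1 & ~p3), 0   [~|-rule on 1]
4. <><>~((p3 & ~p3) | p2), 0   [~->-rule on 2]
5. ~<>~((p3 & ~p3) | p2), 0   [~->-rule on 2]
6. ~p1 & ~p3, 0   [~<>-rule on 3 via 0R0]
7. ~p1, 0   [&-rule on 6]
8. ~p3, 0   [&-rule on 6]
9. (p3 & ~p3) | p2, 0   [~<>-rule on 5 via 0R0]
10. p2, 0   [|-rule on 9 (branches; this branch)]
11. <>~((p3 & ~p3) | p2), 1   [<>-rule on 4: fresh world 1, 0R1]
12. ~p1 & ~p3, 1   [~<>-rule on 3 via 0R1]
13. ~p1, 1   [&-rule on 12]
14. ~p3, 1   [&-rule on 12]
15. (p3 & ~p3) | p2, 1   [~<>-rule on 5 via 0R1]
16. p2, 1   [|-rule on 15 (branches; this branch)]
17. ~((p3 & ~p3) | p2), 2   [<>-rule on 11: fresh world 2, 1R2]
18. ~(p3 & ~p3), 2   [~|-rule on 17]
19. ~p2, 2   [~|-rule on 17]
20. p3, 2   [~&-rule on 18 (branches; this branch)]
Accessibility: 0R0, 0R1, 1R1, 1R2, 2R2
Complete open branch: countermodel on a T-frame, so not valid in T, nor in K (the same frame is also a K-frame).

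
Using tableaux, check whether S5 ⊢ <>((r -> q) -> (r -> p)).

Invalid (countermodel exists)

Tableau for the negation ~<>((r -> q) -> (r -> p)):
1. ~<>((r -> q) -> (r -> p)), w0
2. ~((r -> q) -> (r -> p)), w0
3. r -> q, w0
4. ~(r -> p), w0
5. r, w0
6. ~p, w0
7. q, w0
Accessibility: w0Rw0
The negation has an open branch (countermodel exists).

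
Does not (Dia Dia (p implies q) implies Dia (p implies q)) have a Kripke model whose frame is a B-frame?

1. not (Dia Dia (p implies q) implies Dia (p implies q)), 0
2. Dia Dia (p implies q), 0   [neg-implies-rule on 1]
3. not Dia (p implies q), 0   [neg-implies-rule on 1]
4. not (p implies q), 0   [neg-Dia-rule on 3 via 0R0]
5. p, 0   [neg-implies-rule on 4]
6. not q, 0   [neg-implies-rule on 4]
7. Dia (p implies q), 1   [Dia-rule on 2: fresh world 1, 0R1]
8. not (p implies q), 1   [neg-Dia-rule on 3 via 0R1]
9. p, 1   [neg-implies-rule on 8]
10. not q, 1   [neg-implies-rule on 8]
11. p implies q, 2   [Dia-rule on 7: fresh world 2, 1R2]
12. q, 2   [implies-rule on 11 (branches; this branch)]
Accessibility: 0R0, 0R1, 1R0, 1R1, 1R2, 2R1, 2R2

Yes, satisfiable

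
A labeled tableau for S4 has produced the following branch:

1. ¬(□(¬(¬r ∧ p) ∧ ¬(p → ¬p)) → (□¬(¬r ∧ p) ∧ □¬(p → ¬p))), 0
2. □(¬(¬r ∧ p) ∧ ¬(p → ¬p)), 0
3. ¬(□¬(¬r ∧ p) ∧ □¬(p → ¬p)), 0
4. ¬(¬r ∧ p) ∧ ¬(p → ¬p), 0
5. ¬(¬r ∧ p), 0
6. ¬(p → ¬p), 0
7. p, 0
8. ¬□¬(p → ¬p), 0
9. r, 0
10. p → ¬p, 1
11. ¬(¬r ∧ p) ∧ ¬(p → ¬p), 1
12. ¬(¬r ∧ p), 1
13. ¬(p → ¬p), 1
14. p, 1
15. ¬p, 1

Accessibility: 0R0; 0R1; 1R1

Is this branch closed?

Closed

Both p and ¬p appear at 1.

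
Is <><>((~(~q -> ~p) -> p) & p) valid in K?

Tableau for the negation ~<><>((~(~q -> ~p) -> p) & p):
1. ~<><>((~(~q -> ~p) -> p) & p), 0
The negation has an open branch (countermodel exists).

No, not valid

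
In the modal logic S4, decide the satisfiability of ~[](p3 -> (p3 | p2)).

Unsatisfiable (every branch closes)

1. ~[](p3 -> (p3 | p2)), w0
2. ~(p3 -> (p3 | p2)), w1
3. p3, w1
4. ~(p3 | p2), w1
5. ~p3, w1
6. ~p2, w1
Accessibility: w0Rw0, w0Rw1, w1Rw1
Branch closes: p3 and ~p3 both at w1.
All branches of the tableau close; one closing branch shown above.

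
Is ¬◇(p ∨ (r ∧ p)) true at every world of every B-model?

Invalid (countermodel exists)

Tableau for the negation ◇(p ∨ (r ∧ p)):
1. ◇(p ∨ (r ∧ p)), u
2. p ∨ (r ∧ p), v
3. r ∧ p, v
4. r, v
5. p, v
Accessibility: uRu, uRv, vRu, vRv
The negation has an open branch (countermodel exists).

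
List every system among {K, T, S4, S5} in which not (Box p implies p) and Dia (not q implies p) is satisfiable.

T-tableau for the formula:
1. not (Box p implies p) and Dia (not q implies p), w0
2. not (Box p implies p), w0
3. Dia (not q implies p), w0
4. Box p, w0
5. not p, w0
6. p, w0
Accessibility: w0Rw0
Branch closes: p and not p both at w0.
Every branch closes (one shown): unsatisfiable in T, hence also in S4, S5 (every S4/S5-frame is a T-frame).
K-tableau for the formula:
1. not (Box p implies p) and Dia (not q implies p), w0
2. not (Box p implies p), w0
3. Dia (not q implies p), w0
4. Box p, w0
5. not p, w0
6. not q implies p, w1
7. p, w1
Accessibility: w0Rw1
Complete open branch: satisfiable in K.

K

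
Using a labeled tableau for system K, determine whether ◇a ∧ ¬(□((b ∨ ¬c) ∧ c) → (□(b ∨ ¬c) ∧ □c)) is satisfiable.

Unsatisfiable (every branch closes)

1. ◇a ∧ ¬(□((b ∨ ¬c) ∧ c) → (□(b ∨ ¬c) ∧ □c)), 0
2. ◇a, 0
3. ¬(□((b ∨ ¬c) ∧ c) → (□(b ∨ ¬c) ∧ □c)), 0
4. □((b ∨ ¬c) ∧ c), 0
5. ¬(□(b ∨ ¬c) ∧ □c), 0
6. ¬□(b ∨ ¬c), 0
7. a, 1
8. (b ∨ ¬c) ∧ c, 1
9. b ∨ ¬c, 1
10. c, 1
11. b, 1
12. ¬(b ∨ ¬c), 2
13. ¬b, 2
14. c, 2
15. (b ∨ ¬c) ∧ c, 2
16. b ∨ ¬c, 2
17. ¬c, 2
Accessibility: 0R1, 0R2
Branch closes: c and ¬c both at 2.
All branches of the tableau close; one closing branch shown above.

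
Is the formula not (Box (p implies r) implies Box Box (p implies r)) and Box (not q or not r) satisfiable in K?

1. not (Box (p implies r) implies Box Box (p implies r)) and Box (not q or not r), u
2. not (Box (p implies r) implies Box Box (p implies r)), u
3. Box (not q or not r), u
4. Box (p implies r), u
5. not Box Box (p implies r), u
6. not Box (p implies r), v
7. not q or not r, v
8. p implies r, v
9. not r, v
10. not p, v
11. not (p implies r), w
12. p, w
13. not r, w
Accessibility: uRv, vRw

Satisfiable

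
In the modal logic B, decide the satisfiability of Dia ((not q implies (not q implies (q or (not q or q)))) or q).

Yes, satisfiable

1. Dia ((not q implies (not q implies (q or (not q or q)))) or q), w0
2. (not q implies (not q implies (q or (not q or q)))) or q, w1
3. q, w1
Accessibility: w0Rw0, w0Rw1, w1Rw0, w1Rw1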